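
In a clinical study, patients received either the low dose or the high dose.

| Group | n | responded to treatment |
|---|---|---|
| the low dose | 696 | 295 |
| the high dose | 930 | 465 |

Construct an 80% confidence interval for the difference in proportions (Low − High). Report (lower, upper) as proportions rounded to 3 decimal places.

(-0.108, -0.044)

Sample proportions: 295/696 = 0.4239, 465/930 = 0.5000.
Each SE is √(p̂(1−p̂)/n): √(0.4239·0.5761/696) = 0.01873 and √(0.5000·0.5000/930) = 0.01640.
SE(p̂₁ − p̂₂) = √(SE₁² + SE₂²) = √(0.0003508129 + 0.00026896) = 0.02490, since the two samples are independent.
At 80% confidence z* = 1.282; margin = 1.282 × 0.02490 = 0.03192.
The difference is 0.4239 − 0.5000 = -0.0761, so the interval is -0.0761 ± 0.03192 = (-0.108, -0.044).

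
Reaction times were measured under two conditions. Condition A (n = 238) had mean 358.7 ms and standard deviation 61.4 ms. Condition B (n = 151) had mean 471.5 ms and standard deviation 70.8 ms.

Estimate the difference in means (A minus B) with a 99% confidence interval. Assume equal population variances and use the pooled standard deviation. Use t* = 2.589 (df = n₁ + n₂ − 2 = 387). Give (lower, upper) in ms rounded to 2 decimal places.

Pooled variance s_p² = [237·61.4² + 150·70.8²] / (238+151−2) = 4251.6189, so s_p = 65.2044.
SE_diff = s_p·√(1/n₁ + 1/n₂) = 65.2044·√(1/238 + 1/151) = 6.7838.
t* = 2.589; margin = 2.589 × 6.7838 = 17.5633.
Difference = 358.7 − 471.5 = -112.8000.
-112.8000 ± 17.5633 → (-130.36, -95.24).

(-130.36, -95.24)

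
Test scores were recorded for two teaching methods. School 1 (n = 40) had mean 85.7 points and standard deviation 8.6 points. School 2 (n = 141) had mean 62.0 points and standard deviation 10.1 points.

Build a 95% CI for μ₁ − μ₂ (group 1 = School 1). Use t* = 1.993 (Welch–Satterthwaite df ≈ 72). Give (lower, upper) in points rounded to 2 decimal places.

(20.50, 26.90)

Per-group SEs: s₁/√n₁ = 8.6/√40 = 1.3598, s₂/√n₂ = 10.1/√141 = 0.8506.
Unpooled SE of the difference: √(1.84905604 + 0.72352036) = 1.6039.
Margin of error = t* · SE = 1.993 × 1.6039 = 3.1966.
x̄₁ − x̄₂ = 85.7 − 62.0 = 23.7000.
CI: 23.7000 ± 3.1966 = (20.50, 26.90).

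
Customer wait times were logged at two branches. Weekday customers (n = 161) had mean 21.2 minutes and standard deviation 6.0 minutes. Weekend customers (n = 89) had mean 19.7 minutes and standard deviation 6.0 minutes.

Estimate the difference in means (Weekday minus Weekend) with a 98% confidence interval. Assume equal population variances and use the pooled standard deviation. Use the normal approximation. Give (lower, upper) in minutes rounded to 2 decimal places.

(-0.34, 3.34)

Pooled variance s_p² = [160·6.0² + 88·6.0²] / (161+89−2) = 36.0000, so s_p = 6.0000.
SE_diff = s_p·√(1/n₁ + 1/n₂) = 6.0000·√(1/161 + 1/89) = 0.7925.
z* = 2.326; margin = 2.326 × 0.7925 = 1.8434.
Difference = 21.2 − 19.7 = 1.5000.
1.5000 ± 1.8434 → (-0.34, 3.34).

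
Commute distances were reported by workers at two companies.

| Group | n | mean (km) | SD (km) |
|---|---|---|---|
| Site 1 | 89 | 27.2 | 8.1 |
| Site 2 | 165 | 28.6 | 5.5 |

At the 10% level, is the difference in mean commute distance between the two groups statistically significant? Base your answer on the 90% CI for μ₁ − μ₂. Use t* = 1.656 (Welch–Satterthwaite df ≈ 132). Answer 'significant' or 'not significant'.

SE₁ = s₁/√n₁ = 8.1/√89 = 0.8586; SE₂ = 5.5/√165 = 0.4282.
Independent samples, unequal variances: SE_diff = √(SE₁² + SE₂²) = √(0.73719396 + 0.18335524) = 0.9595.
t* = 1.656, so margin of error = 1.656 × 0.9595 = 1.5889.
Difference in means = 27.2 − 28.6 = -1.4000.
-1.4000 ± 1.5889 → (-2.9889, 0.1889).
The interval (-2.9889, 0.1889) contains 0, so the difference is not significant.

not significant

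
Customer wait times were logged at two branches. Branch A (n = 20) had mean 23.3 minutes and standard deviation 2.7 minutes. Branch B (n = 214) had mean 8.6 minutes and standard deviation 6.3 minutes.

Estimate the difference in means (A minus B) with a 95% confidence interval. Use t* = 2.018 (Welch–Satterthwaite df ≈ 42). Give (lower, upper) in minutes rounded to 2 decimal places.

SE₁ = s₁/√n₁ = 2.7/√20 = 0.6037; SE₂ = 6.3/√214 = 0.4307.
Independent samples, unequal variances: SE_diff = √(SE₁² + SE₂²) = √(0.36445369 + 0.18550249) = 0.7416.
t* = 2.018, so margin of error = 2.018 × 0.7416 = 1.4965.
Difference in means = 23.3 − 8.6 = 14.7000.
14.7000 ± 1.4965 → (13.20, 16.20).

(13.20, 16.20)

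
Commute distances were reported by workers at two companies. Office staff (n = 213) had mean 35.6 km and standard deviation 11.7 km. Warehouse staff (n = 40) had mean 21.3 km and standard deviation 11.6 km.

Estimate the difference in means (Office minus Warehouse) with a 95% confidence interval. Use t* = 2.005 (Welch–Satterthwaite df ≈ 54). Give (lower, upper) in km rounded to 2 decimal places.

(10.29, 18.31)

Per-group SEs: s₁/√n₁ = 11.7/√213 = 0.8017, s₂/√n₂ = 11.6/√40 = 1.8341.
Unpooled SE of the difference: √(0.64272289 + 3.36392281) = 2.0017.
Margin of error = t* · SE = 2.005 × 2.0017 = 4.0134.
x̄₁ − x̄₂ = 35.6 − 21.3 = 14.3000.
CI: 14.3000 ± 4.0134 = (10.29, 18.31).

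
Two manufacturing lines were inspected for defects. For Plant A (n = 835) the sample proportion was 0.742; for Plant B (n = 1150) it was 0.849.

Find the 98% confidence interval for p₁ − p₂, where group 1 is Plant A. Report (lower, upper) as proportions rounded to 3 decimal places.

Each SE is √(p̂(1−p̂)/n): √(0.7420·0.2580/835) = 0.01514 and √(0.8490·0.1510/1150) = 0.01056.
SE(p̂₁ − p̂₂) = √(SE₁² + SE₂²) = √(0.0002292196 + 0.0001115136) = 0.01846, since the two samples are independent.
At 98% confidence z* = 2.326; margin = 2.326 × 0.01846 = 0.04294.
The difference is 0.7420 − 0.8490 = -0.1070, so the interval is -0.1070 ± 0.04294 = (-0.150, -0.064).

(-0.150, -0.064)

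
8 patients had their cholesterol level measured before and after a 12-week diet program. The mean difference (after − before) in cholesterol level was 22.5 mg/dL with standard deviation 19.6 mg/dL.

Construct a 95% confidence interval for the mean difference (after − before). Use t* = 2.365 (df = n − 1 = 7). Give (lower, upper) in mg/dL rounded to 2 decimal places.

This is a matched-pairs design, so SE = s_d/√n = 19.6/√8 = 6.9296.
Margin = 2.365 × 6.9296 = 16.3885; the interval is 22.5 ± 16.3885 = (6.11, 38.89).

(6.11, 38.89)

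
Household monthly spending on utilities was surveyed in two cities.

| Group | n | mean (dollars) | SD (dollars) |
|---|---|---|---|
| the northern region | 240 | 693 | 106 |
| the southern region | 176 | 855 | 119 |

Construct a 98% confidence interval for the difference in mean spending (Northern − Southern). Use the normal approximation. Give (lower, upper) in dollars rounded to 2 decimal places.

SE₁ = s₁/√n₁ = 106/√240 = 6.8423; SE₂ = 119/√176 = 8.9700.
Independent samples, unequal variances: SE_diff = √(SE₁² + SE₂²) = √(46.81706929 + 80.4609) = 11.2818.
z* = 2.326, so margin of error = 2.326 × 11.2818 = 26.2415.
Difference in means = 693 − 855 = -162.0000.
-162.0000 ± 26.2415 → (-188.24, -135.76).

(-188.24, -135.76)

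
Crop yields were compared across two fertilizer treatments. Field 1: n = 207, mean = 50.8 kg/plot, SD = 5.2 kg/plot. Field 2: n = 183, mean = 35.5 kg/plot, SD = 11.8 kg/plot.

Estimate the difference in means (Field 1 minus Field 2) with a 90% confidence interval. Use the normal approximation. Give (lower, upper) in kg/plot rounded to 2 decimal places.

Per-group SEs: s₁/√n₁ = 5.2/√207 = 0.3614, s₂/√n₂ = 11.8/√183 = 0.8723.
Unpooled SE of the difference: √(0.13060996 + 0.76090729) = 0.9442.
Margin of error = z* · SE = 1.645 × 0.9442 = 1.5532.
x̄₁ − x̄₂ = 50.8 − 35.5 = 15.3000.
CI: 15.3000 ± 1.5532 = (13.75, 16.85).

(13.75, 16.85)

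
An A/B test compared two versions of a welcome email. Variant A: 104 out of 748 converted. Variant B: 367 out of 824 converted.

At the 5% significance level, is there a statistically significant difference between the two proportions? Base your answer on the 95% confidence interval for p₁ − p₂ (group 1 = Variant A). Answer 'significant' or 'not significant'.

Sample proportions: 104/748 = 0.1390, 367/824 = 0.4454.
Each SE is √(p̂(1−p̂)/n): √(0.1390·0.8610/748) = 0.01265 and √(0.4454·0.5546/824) = 0.01731.
SE(p̂₁ − p̂₂) = √(SE₁² + SE₂²) = √(0.0001600225 + 0.0002996361) = 0.02144, since the two samples are independent.
At 95% confidence z* = 1.960; margin = 1.960 × 0.02144 = 0.04202.
The difference is 0.1390 − 0.4454 = -0.3064, so the interval is -0.3064 ± 0.04202 = (-0.34842, -0.26438).
The interval (-0.34842, -0.26438) does not contain 0, so the difference is significant.

significant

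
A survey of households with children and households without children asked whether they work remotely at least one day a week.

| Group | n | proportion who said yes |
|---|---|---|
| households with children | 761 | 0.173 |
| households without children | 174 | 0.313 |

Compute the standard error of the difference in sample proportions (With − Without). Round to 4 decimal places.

0.0377

SE₁ = √(p̂₁(1−p̂₁)/n₁) = √(0.1730·0.8270/761) = 0.01371; SE₂ = √(0.3130·0.6870/174) = 0.03515.
Independent samples: SE of the difference = √(SE₁² + SE₂²) = √(0.0001879641 + 0.0012355225) = 0.03773.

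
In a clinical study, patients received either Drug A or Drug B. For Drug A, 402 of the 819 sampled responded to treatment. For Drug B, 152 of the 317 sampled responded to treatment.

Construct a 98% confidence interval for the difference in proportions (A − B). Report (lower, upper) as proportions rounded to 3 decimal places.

p̂₁ = 402/819 = 0.4908 and p̂₂ = 152/317 = 0.4795.
SE₁ = √(p̂₁(1−p̂₁)/n₁) = √(0.4908·0.5092/819) = 0.01747; SE₂ = √(0.4795·0.5205/317) = 0.02806.
Independent samples: SE of the difference = √(SE₁² + SE₂²) = √(0.0003052009 + 0.0007873636) = 0.03305.
z* for 98% confidence is 2.326, so the margin of error is 2.326 × 0.03305 = 0.07687.
Point estimate p̂₁ − p̂₂ = 0.4908 − 0.4795 = 0.0113.
0.0113 ± 0.07687 → (-0.066, 0.088).

(-0.066, 0.088)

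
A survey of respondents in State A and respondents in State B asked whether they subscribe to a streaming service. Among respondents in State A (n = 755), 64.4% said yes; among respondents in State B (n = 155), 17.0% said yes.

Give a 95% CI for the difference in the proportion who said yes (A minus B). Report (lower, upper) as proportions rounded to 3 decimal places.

(0.406, 0.542)

The two standard errors are √(0.6440×0.3560/755) = 0.01743 and √(0.1700×0.8300/155) = 0.03017.
Because the samples are independent, SE_diff = √(0.01743² + 0.03017²) = 0.03484.
Using z* = 1.960 for 95%, ME = 1.960 × 0.03484 = 0.06829.
p̂₁ − p̂₂ = 0.4740; interval 0.4740 ± 0.06829 gives (0.406, 0.542).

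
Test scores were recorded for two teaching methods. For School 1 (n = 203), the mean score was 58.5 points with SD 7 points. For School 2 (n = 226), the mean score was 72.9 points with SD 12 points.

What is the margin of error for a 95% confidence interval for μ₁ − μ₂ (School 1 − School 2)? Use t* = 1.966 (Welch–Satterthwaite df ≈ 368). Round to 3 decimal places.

SE₁ = s₁/√n₁ = 7/√203 = 0.4913; SE₂ = 12/√226 = 0.7982.
Independent samples, unequal variances: SE_diff = √(SE₁² + SE₂²) = √(0.24137569 + 0.63712324) = 0.9373.
t* = 1.966, so margin of error = 1.966 × 0.9373 = 1.8427.

1.843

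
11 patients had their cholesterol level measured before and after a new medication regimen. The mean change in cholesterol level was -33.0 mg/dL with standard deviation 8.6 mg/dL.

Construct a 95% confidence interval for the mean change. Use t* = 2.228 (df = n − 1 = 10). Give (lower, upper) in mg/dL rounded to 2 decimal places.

(-38.78, -27.22)

Paired design: SE = s_d/√n = 8.6/√11 = 2.5930.
t* = 2.228; margin of error = 2.228 × 2.5930 = 5.7772.
-33.0 ± 5.7772 → (-38.78, -27.22).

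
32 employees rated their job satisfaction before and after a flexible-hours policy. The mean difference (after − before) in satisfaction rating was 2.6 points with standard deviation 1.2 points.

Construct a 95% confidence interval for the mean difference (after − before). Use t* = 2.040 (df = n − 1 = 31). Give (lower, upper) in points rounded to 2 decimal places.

This is a matched-pairs design, so SE = s_d/√n = 1.2/√32 = 0.2121.
Margin = 2.040 × 0.2121 = 0.4327; the interval is 2.6 ± 0.4327 = (2.17, 3.03).

(2.17, 3.03)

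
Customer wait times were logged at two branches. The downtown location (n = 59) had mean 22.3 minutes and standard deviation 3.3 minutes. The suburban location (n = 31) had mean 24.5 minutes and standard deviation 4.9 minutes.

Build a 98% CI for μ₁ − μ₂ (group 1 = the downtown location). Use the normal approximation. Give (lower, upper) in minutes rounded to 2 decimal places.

Standard errors of each mean: 3.3/√59 = 0.4296 and 4.9/√31 = 0.8801.
SE(x̄₁ − x̄₂) = √(0.4296² + 0.8801²) = 0.9794 for independent samples with unequal variances.
With z* = 2.326, the margin is 2.326 × 0.9794 = 2.2781.
x̄₁ − x̄₂ = 22.3 − 24.5 = -2.2000; the interval is -2.2000 ± 2.2781 = (-4.48, 0.08).

(-4.48, 0.08)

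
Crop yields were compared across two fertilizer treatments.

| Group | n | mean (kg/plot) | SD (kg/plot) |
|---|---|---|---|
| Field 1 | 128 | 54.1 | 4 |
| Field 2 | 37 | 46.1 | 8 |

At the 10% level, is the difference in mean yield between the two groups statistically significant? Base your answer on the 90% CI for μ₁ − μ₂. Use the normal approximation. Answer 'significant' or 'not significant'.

Standard errors of each mean: 4/√128 = 0.3536 and 8/√37 = 1.3152.
SE(x̄₁ − x̄₂) = √(0.3536² + 1.3152²) = 1.3619 for independent samples with unequal variances.
With z* = 1.645, the margin is 1.645 × 1.3619 = 2.2403.
x̄₁ − x̄₂ = 54.1 − 46.1 = 8.0000; the interval is 8.0000 ± 2.2403 = (5.7597, 10.2403).
The interval (5.7597, 10.2403) does not contain 0, so the difference is significant.

significant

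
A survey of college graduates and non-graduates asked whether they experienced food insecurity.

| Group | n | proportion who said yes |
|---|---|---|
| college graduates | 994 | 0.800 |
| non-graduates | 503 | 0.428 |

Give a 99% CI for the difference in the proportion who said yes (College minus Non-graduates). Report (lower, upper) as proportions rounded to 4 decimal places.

The two standard errors are √(0.8000×0.2000/994) = 0.01269 and √(0.4280×0.5720/503) = 0.02206.
Because the samples are independent, SE_diff = √(0.01269² + 0.02206²) = 0.02545.
Using z* = 2.576 for 99%, ME = 2.576 × 0.02545 = 0.06556.
p̂₁ − p̂₂ = 0.3720; interval 0.3720 ± 0.06556 gives (0.3064, 0.4376).

(0.3064, 0.4376)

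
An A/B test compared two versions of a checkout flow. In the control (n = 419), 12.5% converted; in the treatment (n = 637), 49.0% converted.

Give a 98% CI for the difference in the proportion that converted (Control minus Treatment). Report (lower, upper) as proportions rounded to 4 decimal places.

(-0.4245, -0.3055)

SE₁ = √(p̂₁(1−p̂₁)/n₁) = √(0.1250·0.8750/419) = 0.01616; SE₂ = √(0.4900·0.5100/637) = 0.01981.
Independent samples: SE of the difference = √(SE₁² + SE₂²) = √(0.0002611456 + 0.0003924361) = 0.02557.
z* for 98% confidence is 2.326, so the margin of error is 2.326 × 0.02557 = 0.05948.
Point estimate p̂₁ − p̂₂ = 0.1250 − 0.4900 = -0.3650.
-0.3650 ± 0.05948 → (-0.4245, -0.3055).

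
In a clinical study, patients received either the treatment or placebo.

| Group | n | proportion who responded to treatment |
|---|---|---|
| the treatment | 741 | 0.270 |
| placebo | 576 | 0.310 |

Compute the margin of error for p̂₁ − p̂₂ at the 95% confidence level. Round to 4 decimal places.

SE₁ = √(p̂₁(1−p̂₁)/n₁) = √(0.2700·0.7300/741) = 0.01631; SE₂ = √(0.3100·0.6900/576) = 0.01927.
Independent samples: SE of the difference = √(SE₁² + SE₂²) = √(0.0002660161 + 0.0003713329) = 0.02525.
z* for 95% confidence is 1.960, so the margin of error is 1.960 × 0.02525 = 0.04949.

0.0495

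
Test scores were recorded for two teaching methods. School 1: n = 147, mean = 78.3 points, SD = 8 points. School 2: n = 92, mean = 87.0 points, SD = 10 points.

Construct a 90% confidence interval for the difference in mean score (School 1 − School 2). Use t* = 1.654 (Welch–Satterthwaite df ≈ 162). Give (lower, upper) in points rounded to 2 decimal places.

(-10.74, -6.66)

SE₁ = s₁/√n₁ = 8/√147 = 0.6598; SE₂ = 10/√92 = 1.0426.
Independent samples, unequal variances: SE_diff = √(SE₁² + SE₂²) = √(0.43533604 + 1.08701476) = 1.2338.
t* = 1.654, so margin of error = 1.654 × 1.2338 = 2.0407.
Difference in means = 78.3 − 87.0 = -8.7000.
-8.7000 ± 2.0407 → (-10.74, -6.66).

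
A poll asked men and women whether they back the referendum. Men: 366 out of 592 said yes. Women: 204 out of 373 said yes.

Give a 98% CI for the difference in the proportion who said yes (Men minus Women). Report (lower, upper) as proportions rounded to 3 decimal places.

Sample proportions: 366/592 = 0.6182, 204/373 = 0.5469.
Each SE is √(p̂(1−p̂)/n): √(0.6182·0.3818/592) = 0.01997 and √(0.5469·0.4531/373) = 0.02577.
SE(p̂₁ − p̂₂) = √(SE₁² + SE₂²) = √(0.0003988009 + 0.0006640929) = 0.03260, since the two samples are independent.
At 98% confidence z* = 2.326; margin = 2.326 × 0.03260 = 0.07583.
The difference is 0.6182 − 0.5469 = 0.0713, so the interval is 0.0713 ± 0.07583 = (-0.005, 0.147).

(-0.005, 0.147)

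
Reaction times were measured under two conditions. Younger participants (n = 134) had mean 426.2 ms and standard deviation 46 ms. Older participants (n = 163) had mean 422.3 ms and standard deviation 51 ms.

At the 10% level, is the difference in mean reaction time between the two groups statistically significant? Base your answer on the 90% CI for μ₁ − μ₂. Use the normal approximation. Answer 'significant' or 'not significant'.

not significant

Per-group SEs: s₁/√n₁ = 46/√134 = 3.9738, s₂/√n₂ = 51/√163 = 3.9946.
Unpooled SE of the difference: √(15.79108644 + 15.95682916) = 5.6345.
Margin of error = z* · SE = 1.645 × 5.6345 = 9.2688.
x̄₁ − x̄₂ = 426.2 − 422.3 = 3.9000.
CI: 3.9000 ± 9.2688 = (-5.3688, 13.1688).
The interval (-5.3688, 13.1688) contains 0, so the difference is not significant.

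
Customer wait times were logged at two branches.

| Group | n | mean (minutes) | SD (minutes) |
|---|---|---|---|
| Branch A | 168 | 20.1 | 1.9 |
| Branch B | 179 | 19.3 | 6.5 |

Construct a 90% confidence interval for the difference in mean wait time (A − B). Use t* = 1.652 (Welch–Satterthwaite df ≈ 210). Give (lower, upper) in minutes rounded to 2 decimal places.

(-0.04, 1.64)

SE₁ = s₁/√n₁ = 1.9/√168 = 0.1466; SE₂ = 6.5/√179 = 0.4858.
Independent samples, unequal variances: SE_diff = √(SE₁² + SE₂²) = √(0.02149156 + 0.23600164) = 0.5074.
t* = 1.652, so margin of error = 1.652 × 0.5074 = 0.8382.
Difference in means = 20.1 − 19.3 = 0.8000.
0.8000 ± 0.8382 → (-0.04, 1.64).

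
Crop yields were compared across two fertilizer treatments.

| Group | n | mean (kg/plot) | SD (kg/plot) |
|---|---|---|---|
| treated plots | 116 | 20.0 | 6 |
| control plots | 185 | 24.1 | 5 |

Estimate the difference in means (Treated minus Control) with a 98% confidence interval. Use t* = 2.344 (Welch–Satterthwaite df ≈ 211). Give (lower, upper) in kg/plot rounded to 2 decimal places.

(-5.66, -2.54)

Per-group SEs: s₁/√n₁ = 6/√116 = 0.5571, s₂/√n₂ = 5/√185 = 0.3676.
Unpooled SE of the difference: √(0.31036041 + 0.13512976) = 0.6675.
Margin of error = t* · SE = 2.344 × 0.6675 = 1.5646.
x̄₁ − x̄₂ = 20.0 − 24.1 = -4.1000.
CI: -4.1000 ± 1.5646 = (-5.66, -2.54).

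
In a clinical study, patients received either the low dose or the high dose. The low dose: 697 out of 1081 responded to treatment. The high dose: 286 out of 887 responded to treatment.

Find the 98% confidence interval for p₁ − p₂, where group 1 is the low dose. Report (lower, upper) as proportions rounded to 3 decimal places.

p̂₁ = 697/1081 = 0.6448 and p̂₂ = 286/887 = 0.3224.
SE₁ = √(p̂₁(1−p̂₁)/n₁) = √(0.6448·0.3552/1081) = 0.01456; SE₂ = √(0.3224·0.6776/887) = 0.01569.
Independent samples: SE of the difference = √(SE₁² + SE₂²) = √(0.0002119936 + 0.0002461761) = 0.02140.
z* for 98% confidence is 2.326, so the margin of error is 2.326 × 0.02140 = 0.04978.
Point estimate p̂₁ − p̂₂ = 0.6448 − 0.3224 = 0.3224.
0.3224 ± 0.04978 → (0.273, 0.372).

(0.273, 0.372)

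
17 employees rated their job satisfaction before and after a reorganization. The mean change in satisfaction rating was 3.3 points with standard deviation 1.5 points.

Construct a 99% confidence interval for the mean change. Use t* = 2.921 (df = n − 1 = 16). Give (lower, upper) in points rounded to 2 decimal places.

(2.24, 4.36)

This is a matched-pairs design, so SE = s_d/√n = 1.5/√17 = 0.3638.
Margin = 2.921 × 0.3638 = 1.0627; the interval is 3.3 ± 1.0627 = (2.24, 4.36).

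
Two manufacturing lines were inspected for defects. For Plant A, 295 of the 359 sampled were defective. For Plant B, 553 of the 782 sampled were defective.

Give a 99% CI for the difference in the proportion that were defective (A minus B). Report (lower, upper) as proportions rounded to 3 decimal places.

Sample proportions: 295/359 = 0.8217, 553/782 = 0.7072.
Each SE is √(p̂(1−p̂)/n): √(0.8217·0.1783/359) = 0.02020 and √(0.7072·0.2928/782) = 0.01627.
SE(p̂₁ − p̂₂) = √(SE₁² + SE₂²) = √(0.00040804 + 0.0002647129) = 0.02594, since the two samples are independent.
At 99% confidence z* = 2.576; margin = 2.576 × 0.02594 = 0.06682.
The difference is 0.8217 − 0.7072 = 0.1145, so the interval is 0.1145 ± 0.06682 = (0.048, 0.181).

(0.048, 0.181)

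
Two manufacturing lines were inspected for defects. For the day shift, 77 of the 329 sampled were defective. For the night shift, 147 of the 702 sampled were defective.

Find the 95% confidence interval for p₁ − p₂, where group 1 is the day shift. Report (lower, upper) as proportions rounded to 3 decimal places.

(-0.030, 0.079)

First, p̂₁ = 77/329 = 0.2340; p̂₂ = 147/702 = 0.2094.
The two standard errors are √(0.2340×0.7660/329) = 0.02334 and √(0.2094×0.7906/702) = 0.01536.
Because the samples are independent, SE_diff = √(0.02334² + 0.01536²) = 0.02794.
Using z* = 1.960 for 95%, ME = 1.960 × 0.02794 = 0.05476.
p̂₁ − p̂₂ = 0.0246; interval 0.0246 ± 0.05476 gives (-0.030, 0.079).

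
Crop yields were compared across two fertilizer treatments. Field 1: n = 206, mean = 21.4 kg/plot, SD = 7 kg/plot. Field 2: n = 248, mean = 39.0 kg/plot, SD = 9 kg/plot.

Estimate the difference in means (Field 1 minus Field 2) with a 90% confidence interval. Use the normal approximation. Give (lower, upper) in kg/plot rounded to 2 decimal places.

(-18.84, -16.36)

SE₁ = s₁/√n₁ = 7/√206 = 0.4877; SE₂ = 9/√248 = 0.5715.
Independent samples, unequal variances: SE_diff = √(SE₁² + SE₂²) = √(0.23785129 + 0.32661225) = 0.7513.
z* = 1.645, so margin of error = 1.645 × 0.7513 = 1.2359.
Difference in means = 21.4 − 39.0 = -17.6000.
-17.6000 ± 1.2359 → (-18.84, -16.36).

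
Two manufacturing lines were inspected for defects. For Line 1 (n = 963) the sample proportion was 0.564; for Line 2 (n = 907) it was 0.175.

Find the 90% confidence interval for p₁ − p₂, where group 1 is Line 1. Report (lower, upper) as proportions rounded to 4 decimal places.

SE₁ = √(p̂₁(1−p̂₁)/n₁) = √(0.5640·0.4360/963) = 0.01598; SE₂ = √(0.1750·0.8250/907) = 0.01262.
Independent samples: SE of the difference = √(SE₁² + SE₂²) = √(0.0002553604 + 0.0001592644) = 0.02036.
z* for 90% confidence is 1.645, so the margin of error is 1.645 × 0.02036 = 0.03349.
Point estimate p̂₁ − p̂₂ = 0.5640 − 0.1750 = 0.3890.
0.3890 ± 0.03349 → (0.3555, 0.4225).

(0.3555, 0.4225)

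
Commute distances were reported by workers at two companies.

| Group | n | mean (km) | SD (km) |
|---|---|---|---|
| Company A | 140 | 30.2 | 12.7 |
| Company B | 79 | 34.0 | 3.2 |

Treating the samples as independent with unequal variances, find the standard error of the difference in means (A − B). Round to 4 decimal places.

1.1321

Per-group SEs: s₁/√n₁ = 12.7/√140 = 1.0733, s₂/√n₂ = 3.2/√79 = 0.3600.
Unpooled SE of the difference: √(1.15197289 + 0.1296) = 1.1321.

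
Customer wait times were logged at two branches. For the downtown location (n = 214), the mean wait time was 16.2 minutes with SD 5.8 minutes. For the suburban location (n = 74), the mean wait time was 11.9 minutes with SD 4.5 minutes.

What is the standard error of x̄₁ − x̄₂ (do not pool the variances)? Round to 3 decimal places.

SE₁ = s₁/√n₁ = 5.8/√214 = 0.3965; SE₂ = 4.5/√74 = 0.5231.
Independent samples, unequal variances: SE_diff = √(SE₁² + SE₂²) = √(0.15721225 + 0.27363361) = 0.6564.

0.656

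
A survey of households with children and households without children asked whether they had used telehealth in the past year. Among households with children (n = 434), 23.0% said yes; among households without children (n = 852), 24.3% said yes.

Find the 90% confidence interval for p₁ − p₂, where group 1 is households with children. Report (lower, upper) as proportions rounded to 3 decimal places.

(-0.054, 0.028)

Each SE is √(p̂(1−p̂)/n): √(0.2300·0.7700/434) = 0.02020 and √(0.2430·0.7570/852) = 0.01469.
SE(p̂₁ − p̂₂) = √(SE₁² + SE₂²) = √(0.00040804 + 0.0002157961) = 0.02498, since the two samples are independent.
At 90% confidence z* = 1.645; margin = 1.645 × 0.02498 = 0.04109.
The difference is 0.2300 − 0.2430 = -0.0130, so the interval is -0.0130 ± 0.04109 = (-0.054, 0.028).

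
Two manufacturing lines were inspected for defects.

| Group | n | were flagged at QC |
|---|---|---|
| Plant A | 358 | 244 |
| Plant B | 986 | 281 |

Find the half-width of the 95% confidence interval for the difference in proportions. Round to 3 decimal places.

Sample proportions: 244/358 = 0.6816, 281/986 = 0.2850.
Each SE is √(p̂(1−p̂)/n): √(0.6816·0.3184/358) = 0.02462 and √(0.2850·0.7150/986) = 0.01438.
SE(p̂₁ − p̂₂) = √(SE₁² + SE₂²) = √(0.0006061444 + 0.0002067844) = 0.02851, since the two samples are independent.
At 95% confidence z* = 1.960; margin = 1.960 × 0.02851 = 0.05588.

0.056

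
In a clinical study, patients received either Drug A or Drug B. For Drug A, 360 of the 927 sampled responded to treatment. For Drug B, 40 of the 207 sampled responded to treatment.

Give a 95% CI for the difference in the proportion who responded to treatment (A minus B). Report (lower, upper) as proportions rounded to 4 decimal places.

(0.1328, 0.2574)

First, p̂₁ = 360/927 = 0.3883; p̂₂ = 40/207 = 0.1932.
The two standard errors are √(0.3883×0.6117/927) = 0.01601 and √(0.1932×0.8068/207) = 0.02744.
Because the samples are independent, SE_diff = √(0.01601² + 0.02744²) = 0.03177.
Using z* = 1.960 for 95%, ME = 1.960 × 0.03177 = 0.06227.
p̂₁ − p̂₂ = 0.1951; interval 0.1951 ± 0.06227 gives (0.1328, 0.2574).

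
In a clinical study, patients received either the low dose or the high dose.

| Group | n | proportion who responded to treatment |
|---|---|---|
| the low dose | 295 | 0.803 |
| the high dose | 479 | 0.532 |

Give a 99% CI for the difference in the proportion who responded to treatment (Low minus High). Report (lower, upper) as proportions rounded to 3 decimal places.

The two standard errors are √(0.8030×0.1970/295) = 0.02316 and √(0.5320×0.4680/479) = 0.02280.
Because the samples are independent, SE_diff = √(0.02316² + 0.02280²) = 0.03250.
Using z* = 2.576 for 99%, ME = 2.576 × 0.03250 = 0.08372.
p̂₁ − p̂₂ = 0.2710; interval 0.2710 ± 0.08372 gives (0.187, 0.355).

(0.187, 0.355)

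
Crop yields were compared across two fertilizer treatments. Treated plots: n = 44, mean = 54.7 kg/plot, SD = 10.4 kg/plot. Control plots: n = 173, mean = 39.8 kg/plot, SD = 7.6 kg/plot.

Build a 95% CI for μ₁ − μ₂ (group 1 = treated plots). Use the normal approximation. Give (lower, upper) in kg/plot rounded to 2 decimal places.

Standard errors of each mean: 10.4/√44 = 1.5679 and 7.6/√173 = 0.5778.
SE(x̄₁ − x̄₂) = √(1.5679² + 0.5778²) = 1.6710 for independent samples with unequal variances.
With z* = 1.960, the margin is 1.960 × 1.6710 = 3.2752.
x̄₁ − x̄₂ = 54.7 − 39.8 = 14.9000; the interval is 14.9000 ± 3.2752 = (11.62, 18.18).

(11.62, 18.18)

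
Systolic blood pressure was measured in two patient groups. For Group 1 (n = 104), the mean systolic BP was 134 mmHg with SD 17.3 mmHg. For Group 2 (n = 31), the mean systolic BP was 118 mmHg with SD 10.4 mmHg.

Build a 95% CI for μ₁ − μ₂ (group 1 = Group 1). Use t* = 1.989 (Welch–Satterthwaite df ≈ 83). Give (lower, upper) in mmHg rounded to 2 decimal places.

SE₁ = s₁/√n₁ = 17.3/√104 = 1.6964; SE₂ = 10.4/√31 = 1.8679.
Independent samples, unequal variances: SE_diff = √(SE₁² + SE₂²) = √(2.87777296 + 3.48905041) = 2.5233.
t* = 1.989, so margin of error = 1.989 × 2.5233 = 5.0188.
Difference in means = 134 − 118 = 16.0000.
16.0000 ± 5.0188 → (10.98, 21.02).

(10.98, 21.02)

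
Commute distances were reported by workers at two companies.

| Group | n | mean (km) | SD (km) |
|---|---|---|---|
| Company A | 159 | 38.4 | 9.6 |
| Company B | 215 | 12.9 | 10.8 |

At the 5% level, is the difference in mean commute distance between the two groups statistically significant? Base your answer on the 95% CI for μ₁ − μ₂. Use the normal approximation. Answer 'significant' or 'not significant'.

significant

Standard errors of each mean: 9.6/√159 = 0.7613 and 10.8/√215 = 0.7366.
SE(x̄₁ − x̄₂) = √(0.7613² + 0.7366²) = 1.0593 for independent samples with unequal variances.
With z* = 1.960, the margin is 1.960 × 1.0593 = 2.0762.
x̄₁ − x̄₂ = 38.4 − 12.9 = 25.5000; the interval is 25.5000 ± 2.0762 = (23.4238, 27.5762).
The interval (23.4238, 27.5762) does not contain 0, so the difference is significant.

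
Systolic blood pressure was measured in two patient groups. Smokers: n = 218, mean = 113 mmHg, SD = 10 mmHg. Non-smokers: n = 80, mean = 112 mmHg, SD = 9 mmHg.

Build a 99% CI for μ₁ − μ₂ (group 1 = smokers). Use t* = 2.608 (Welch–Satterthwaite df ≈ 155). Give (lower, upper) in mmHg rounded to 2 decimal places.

(-2.16, 4.16)

Per-group SEs: s₁/√n₁ = 10/√218 = 0.6773, s₂/√n₂ = 9/√80 = 1.0062.
Unpooled SE of the difference: √(0.45873529 + 1.01243844) = 1.2129.
Margin of error = t* · SE = 2.608 × 1.2129 = 3.1632.
x̄₁ − x̄₂ = 113 − 112 = 1.0000.
CI: 1.0000 ± 3.1632 = (-2.16, 4.16).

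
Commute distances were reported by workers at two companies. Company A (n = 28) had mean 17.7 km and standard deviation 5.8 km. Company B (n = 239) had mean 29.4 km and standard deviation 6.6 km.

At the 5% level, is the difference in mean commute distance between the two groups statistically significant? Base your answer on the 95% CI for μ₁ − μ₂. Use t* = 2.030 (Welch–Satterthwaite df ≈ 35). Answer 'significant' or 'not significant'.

Standard errors of each mean: 5.8/√28 = 1.0961 and 6.6/√239 = 0.4269.
SE(x̄₁ − x̄₂) = √(1.0961² + 0.4269²) = 1.1763 for independent samples with unequal variances.
With t* = 2.030, the margin is 2.030 × 1.1763 = 2.3879.
x̄₁ − x̄₂ = 17.7 − 29.4 = -11.7000; the interval is -11.7000 ± 2.3879 = (-14.0879, -9.3121).
The interval (-14.0879, -9.3121) does not contain 0, so the difference is significant.

significant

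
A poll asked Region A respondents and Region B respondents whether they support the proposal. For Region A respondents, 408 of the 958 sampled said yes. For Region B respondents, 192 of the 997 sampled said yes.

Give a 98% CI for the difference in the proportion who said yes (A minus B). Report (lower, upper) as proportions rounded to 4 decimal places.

First, p̂₁ = 408/958 = 0.4259; p̂₂ = 192/997 = 0.1926.
The two standard errors are √(0.4259×0.5741/958) = 0.01598 and √(0.1926×0.8074/997) = 0.01249.
Because the samples are independent, SE_diff = √(0.01598² + 0.01249²) = 0.02028.
Using z* = 2.326 for 98%, ME = 2.326 × 0.02028 = 0.04717.
p̂₁ − p̂₂ = 0.2333; interval 0.2333 ± 0.04717 gives (0.1861, 0.2805).

(0.1861, 0.2805)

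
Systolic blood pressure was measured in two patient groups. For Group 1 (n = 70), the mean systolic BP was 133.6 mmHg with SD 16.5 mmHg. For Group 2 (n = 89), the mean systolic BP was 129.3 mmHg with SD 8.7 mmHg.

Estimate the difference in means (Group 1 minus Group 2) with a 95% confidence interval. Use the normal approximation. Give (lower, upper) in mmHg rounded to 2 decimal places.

(0.03, 8.57)

SE₁ = s₁/√n₁ = 16.5/√70 = 1.9721; SE₂ = 8.7/√89 = 0.9222.
Independent samples, unequal variances: SE_diff = √(SE₁² + SE₂²) = √(3.88917841 + 0.85045284) = 2.1771.
z* = 1.960, so margin of error = 1.960 × 2.1771 = 4.2671.
Difference in means = 133.6 − 129.3 = 4.3000.
4.3000 ± 4.2671 → (0.03, 8.57).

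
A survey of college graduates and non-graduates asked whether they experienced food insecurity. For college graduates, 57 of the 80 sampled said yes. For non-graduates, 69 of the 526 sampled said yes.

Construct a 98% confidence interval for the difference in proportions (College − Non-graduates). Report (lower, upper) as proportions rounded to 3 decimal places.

(0.459, 0.704)

p̂₁ = 57/80 = 0.7125 and p̂₂ = 69/526 = 0.1312.
SE₁ = √(p̂₁(1−p̂₁)/n₁) = √(0.7125·0.2875/80) = 0.05060; SE₂ = √(0.1312·0.8688/526) = 0.01472.
Independent samples: SE of the difference = √(SE₁² + SE₂²) = √(0.00256036 + 0.0002166784) = 0.05270.
z* for 98% confidence is 2.326, so the margin of error is 2.326 × 0.05270 = 0.12258.
Point estimate p̂₁ − p̂₂ = 0.7125 − 0.1312 = 0.5813.
0.5813 ± 0.12258 → (0.459, 0.704).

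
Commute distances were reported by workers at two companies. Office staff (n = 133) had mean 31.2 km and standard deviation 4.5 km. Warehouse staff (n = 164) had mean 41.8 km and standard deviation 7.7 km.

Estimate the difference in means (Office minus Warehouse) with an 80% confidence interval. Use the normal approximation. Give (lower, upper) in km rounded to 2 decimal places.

(-11.52, -9.68)

Per-group SEs: s₁/√n₁ = 4.5/√133 = 0.3902, s₂/√n₂ = 7.7/√164 = 0.6013.
Unpooled SE of the difference: √(0.15225604 + 0.36156169) = 0.7168.
Margin of error = z* · SE = 1.282 × 0.7168 = 0.9189.
x̄₁ − x̄₂ = 31.2 − 41.8 = -10.6000.
CI: -10.6000 ± 0.9189 = (-11.52, -9.68).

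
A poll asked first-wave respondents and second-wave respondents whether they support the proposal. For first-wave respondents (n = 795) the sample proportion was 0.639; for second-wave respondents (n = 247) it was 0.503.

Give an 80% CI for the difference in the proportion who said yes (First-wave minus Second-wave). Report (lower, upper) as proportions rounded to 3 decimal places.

(0.090, 0.182)

The two standard errors are √(0.6390×0.3610/795) = 0.01703 and √(0.5030×0.4970/247) = 0.03181.
Because the samples are independent, SE_diff = √(0.01703² + 0.03181²) = 0.03608.
Using z* = 1.282 for 80%, ME = 1.282 × 0.03608 = 0.04625.
p̂₁ − p̂₂ = 0.1360; interval 0.1360 ± 0.04625 gives (0.090, 0.182).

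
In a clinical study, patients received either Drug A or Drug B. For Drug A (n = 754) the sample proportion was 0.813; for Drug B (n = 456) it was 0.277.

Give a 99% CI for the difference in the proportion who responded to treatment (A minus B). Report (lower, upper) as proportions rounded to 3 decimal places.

SE₁ = √(p̂₁(1−p̂₁)/n₁) = √(0.8130·0.1870/754) = 0.01420; SE₂ = √(0.2770·0.7230/456) = 0.02096.
Independent samples: SE of the difference = √(SE₁² + SE₂²) = √(0.00020164 + 0.0004393216) = 0.02532.
z* for 99% confidence is 2.576, so the margin of error is 2.576 × 0.02532 = 0.06522.
Point estimate p̂₁ − p̂₂ = 0.8130 − 0.2770 = 0.5360.
0.5360 ± 0.06522 → (0.471, 0.601).

(0.471, 0.601)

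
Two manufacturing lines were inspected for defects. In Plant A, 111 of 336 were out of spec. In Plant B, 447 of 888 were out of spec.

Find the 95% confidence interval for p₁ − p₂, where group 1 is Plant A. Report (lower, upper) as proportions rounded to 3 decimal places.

p̂₁ = 111/336 = 0.3304 and p̂₂ = 447/888 = 0.5034.
SE₁ = √(p̂₁(1−p̂₁)/n₁) = √(0.3304·0.6696/336) = 0.02566; SE₂ = √(0.5034·0.4966/888) = 0.01678.
Independent samples: SE of the difference = √(SE₁² + SE₂²) = √(0.0006584356 + 0.0002815684) = 0.03066.
z* for 95% confidence is 1.960, so the margin of error is 1.960 × 0.03066 = 0.06009.
Point estimate p̂₁ − p̂₂ = 0.3304 − 0.5034 = -0.1730.
-0.1730 ± 0.06009 → (-0.233, -0.113).

(-0.233, -0.113)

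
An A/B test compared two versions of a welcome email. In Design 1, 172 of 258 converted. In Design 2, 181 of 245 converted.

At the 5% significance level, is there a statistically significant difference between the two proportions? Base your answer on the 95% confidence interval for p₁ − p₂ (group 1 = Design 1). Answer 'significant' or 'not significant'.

not significant

Sample proportions: 172/258 = 0.6667, 181/245 = 0.7388.
Each SE is √(p̂(1−p̂)/n): √(0.6667·0.3333/258) = 0.02935 and √(0.7388·0.2612/245) = 0.02807.
SE(p̂₁ − p̂₂) = √(SE₁² + SE₂²) = √(0.0008614225 + 0.0007879249) = 0.04061, since the two samples are independent.
At 95% confidence z* = 1.960; margin = 1.960 × 0.04061 = 0.07960.
The difference is 0.6667 − 0.7388 = -0.0721, so the interval is -0.0721 ± 0.07960 = (-0.15170, 0.00750).
The interval (-0.15170, 0.00750) contains 0, so the difference is not significant.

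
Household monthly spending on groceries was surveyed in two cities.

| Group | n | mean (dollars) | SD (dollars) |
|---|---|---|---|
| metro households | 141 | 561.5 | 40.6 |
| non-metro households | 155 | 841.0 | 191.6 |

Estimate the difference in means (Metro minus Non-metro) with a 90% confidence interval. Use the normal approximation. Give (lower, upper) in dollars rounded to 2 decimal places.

(-305.43, -253.57)

Standard errors of each mean: 40.6/√141 = 3.4191 and 191.6/√155 = 15.3897.
SE(x̄₁ − x̄₂) = √(3.4191² + 15.3897²) = 15.7649 for independent samples with unequal variances.
With z* = 1.645, the margin is 1.645 × 15.7649 = 25.9333.
x̄₁ − x̄₂ = 561.5 − 841.0 = -279.5000; the interval is -279.5000 ± 25.9333 = (-305.43, -253.57).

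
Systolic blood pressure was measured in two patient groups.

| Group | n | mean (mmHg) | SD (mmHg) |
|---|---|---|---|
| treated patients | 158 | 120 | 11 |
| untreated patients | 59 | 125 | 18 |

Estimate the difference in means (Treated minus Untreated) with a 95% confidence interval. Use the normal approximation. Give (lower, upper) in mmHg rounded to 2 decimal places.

(-9.90, -0.10)

Standard errors of each mean: 11/√158 = 0.8751 and 18/√59 = 2.3434.
SE(x̄₁ − x̄₂) = √(0.8751² + 2.3434²) = 2.5015 for independent samples with unequal variances.
With z* = 1.960, the margin is 1.960 × 2.5015 = 4.9029.
x̄₁ − x̄₂ = 120 − 125 = -5.0000; the interval is -5.0000 ± 4.9029 = (-9.90, -0.10).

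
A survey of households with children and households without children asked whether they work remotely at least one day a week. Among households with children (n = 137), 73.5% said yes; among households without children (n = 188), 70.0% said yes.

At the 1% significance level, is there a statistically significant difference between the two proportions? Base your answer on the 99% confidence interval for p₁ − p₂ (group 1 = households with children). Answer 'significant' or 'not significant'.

Each SE is √(p̂(1−p̂)/n): √(0.7350·0.2650/137) = 0.03771 and √(0.7000·0.3000/188) = 0.03342.
SE(p̂₁ − p̂₂) = √(SE₁² + SE₂²) = √(0.0014220441 + 0.0011168964) = 0.05039, since the two samples are independent.
At 99% confidence z* = 2.576; margin = 2.576 × 0.05039 = 0.12980.
The difference is 0.7350 − 0.7000 = 0.0350, so the interval is 0.0350 ± 0.12980 = (-0.09480, 0.16480).
The interval (-0.09480, 0.16480) contains 0, so the difference is not significant.

not significant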